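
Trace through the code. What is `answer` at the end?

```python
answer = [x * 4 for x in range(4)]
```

Let's trace through this code step by step.

Initialize: answer = [x * 4 for x in range(4)]

After execution: answer = [0, 4, 8, 12]
[0, 4, 8, 12]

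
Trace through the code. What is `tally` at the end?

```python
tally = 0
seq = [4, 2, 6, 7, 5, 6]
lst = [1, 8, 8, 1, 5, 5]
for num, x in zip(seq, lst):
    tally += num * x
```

Let's trace through this code step by step.

Initialize: tally = 0
Initialize: seq = [4, 2, 6, 7, 5, 6]
Initialize: lst = [1, 8, 8, 1, 5, 5]
Entering loop: for num, x in zip(seq, lst):

After execution: tally = 130
130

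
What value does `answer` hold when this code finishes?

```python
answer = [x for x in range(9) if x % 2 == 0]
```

Let's trace through this code step by step.

Initialize: answer = [x for x in range(9) if x % 2 == 0]

After execution: answer = [0, 2, 4, 6, 8]
[0, 2, 4, 6, 8]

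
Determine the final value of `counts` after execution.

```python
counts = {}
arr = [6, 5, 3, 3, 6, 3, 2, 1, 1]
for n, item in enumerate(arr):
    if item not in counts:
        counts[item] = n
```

Let's trace through this code step by step.

Initialize: counts = {}
Initialize: arr = [6, 5, 3, 3, 6, 3, 2, 1, 1]
Entering loop: for n, item in enumerate(arr):

After execution: counts = {6: 0, 5: 1, 3: 2, 2: 6, 1: 7}
{6: 0, 5: 1, 3: 2, 2: 6, 1: 7}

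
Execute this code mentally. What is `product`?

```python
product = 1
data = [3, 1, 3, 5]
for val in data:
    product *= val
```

Let's trace through this code step by step.

Initialize: product = 1
Initialize: data = [3, 1, 3, 5]
Entering loop: for val in data:

After execution: product = 45
45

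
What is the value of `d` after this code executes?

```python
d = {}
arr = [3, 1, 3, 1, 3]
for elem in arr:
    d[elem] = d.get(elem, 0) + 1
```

Let's trace through this code step by step.

Initialize: d = {}
Initialize: arr = [3, 1, 3, 1, 3]
Entering loop: for elem in arr:

After execution: d = {3: 3, 1: 2}
{3: 3, 1: 2}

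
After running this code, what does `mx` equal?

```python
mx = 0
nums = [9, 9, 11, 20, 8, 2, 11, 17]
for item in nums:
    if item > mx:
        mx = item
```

Let's trace through this code step by step.

Initialize: mx = 0
Initialize: nums = [9, 9, 11, 20, 8, 2, 11, 17]
Entering loop: for item in nums:

After execution: mx = 20
20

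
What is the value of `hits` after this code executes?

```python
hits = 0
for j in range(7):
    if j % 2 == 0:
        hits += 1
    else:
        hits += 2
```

Let's trace through this code step by step.

Initialize: hits = 0
Entering loop: for j in range(7):

After execution: hits = 10
10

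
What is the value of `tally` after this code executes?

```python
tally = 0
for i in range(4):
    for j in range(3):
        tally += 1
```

Let's trace through this code step by step.

Initialize: tally = 0
Entering loop: for i in range(4):

After execution: tally = 12
12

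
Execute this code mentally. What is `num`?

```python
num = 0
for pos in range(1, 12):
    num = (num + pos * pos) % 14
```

Let's trace through this code step by step.

Initialize: num = 0
Entering loop: for pos in range(1, 12):

After execution: num = 2
2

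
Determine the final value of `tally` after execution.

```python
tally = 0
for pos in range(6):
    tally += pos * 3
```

Let's trace through this code step by step.

Initialize: tally = 0
Entering loop: for pos in range(6):

After execution: tally = 45
45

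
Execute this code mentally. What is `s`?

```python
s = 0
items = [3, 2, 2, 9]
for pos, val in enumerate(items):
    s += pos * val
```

Let's trace through this code step by step.

Initialize: s = 0
Initialize: items = [3, 2, 2, 9]
Entering loop: for pos, val in enumerate(items):

After execution: s = 33
33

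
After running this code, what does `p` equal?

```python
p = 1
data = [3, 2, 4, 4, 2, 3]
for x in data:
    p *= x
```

Let's trace through this code step by step.

Initialize: p = 1
Initialize: data = [3, 2, 4, 4, 2, 3]
Entering loop: for x in data:

After execution: p = 576
576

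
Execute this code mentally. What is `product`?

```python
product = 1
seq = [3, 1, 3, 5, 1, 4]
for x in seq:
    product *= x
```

Let's trace through this code step by step.

Initialize: product = 1
Initialize: seq = [3, 1, 3, 5, 1, 4]
Entering loop: for x in seq:

After execution: product = 180
180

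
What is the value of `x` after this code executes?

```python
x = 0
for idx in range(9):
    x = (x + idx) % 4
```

Let's trace through this code step by step.

Initialize: x = 0
Entering loop: for idx in range(9):

After execution: x = 0
0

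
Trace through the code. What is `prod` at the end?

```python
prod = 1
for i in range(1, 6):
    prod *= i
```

Let's trace through this code step by step.

Initialize: prod = 1
Entering loop: for i in range(1, 6):

After execution: prod = 120
120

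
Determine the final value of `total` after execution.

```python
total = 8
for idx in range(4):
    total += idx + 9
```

Let's trace through this code step by step.

Initialize: total = 8
Entering loop: for idx in range(4):

After execution: total = 50
50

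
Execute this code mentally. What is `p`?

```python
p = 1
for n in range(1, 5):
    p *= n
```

Let's trace through this code step by step.

Initialize: p = 1
Entering loop: for n in range(1, 5):

After execution: p = 24
24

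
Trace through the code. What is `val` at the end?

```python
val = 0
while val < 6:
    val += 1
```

Let's trace through this code step by step.

Initialize: val = 0
Entering loop: while val < 6:

After execution: val = 6
6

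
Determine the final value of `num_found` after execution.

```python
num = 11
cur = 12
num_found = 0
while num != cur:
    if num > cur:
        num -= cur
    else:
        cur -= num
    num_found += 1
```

Let's trace through this code step by step.

Initialize: num = 11
Initialize: cur = 12
Initialize: num_found = 0
Entering loop: while num != cur:

After execution: num_found = 11
11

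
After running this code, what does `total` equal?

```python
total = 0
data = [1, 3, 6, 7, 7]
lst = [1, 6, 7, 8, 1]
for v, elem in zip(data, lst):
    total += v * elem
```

Let's trace through this code step by step.

Initialize: total = 0
Initialize: data = [1, 3, 6, 7, 7]
Initialize: lst = [1, 6, 7, 8, 1]
Entering loop: for v, elem in zip(data, lst):

After execution: total = 124
124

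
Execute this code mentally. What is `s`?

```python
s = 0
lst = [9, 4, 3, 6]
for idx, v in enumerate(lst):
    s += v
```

Let's trace through this code step by step.

Initialize: s = 0
Initialize: lst = [9, 4, 3, 6]
Entering loop: for idx, v in enumerate(lst):

After execution: s = 22
22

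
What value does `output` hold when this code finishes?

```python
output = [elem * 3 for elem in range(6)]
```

Let's trace through this code step by step.

Initialize: output = [elem * 3 for elem in range(6)]

After execution: output = [0, 3, 6, 9, 12, 15]
[0, 3, 6, 9, 12, 15]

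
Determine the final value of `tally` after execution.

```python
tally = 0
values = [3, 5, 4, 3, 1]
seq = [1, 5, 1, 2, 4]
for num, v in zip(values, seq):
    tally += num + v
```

Let's trace through this code step by step.

Initialize: tally = 0
Initialize: values = [3, 5, 4, 3, 1]
Initialize: seq = [1, 5, 1, 2, 4]
Entering loop: for num, v in zip(values, seq):

After execution: tally = 29
29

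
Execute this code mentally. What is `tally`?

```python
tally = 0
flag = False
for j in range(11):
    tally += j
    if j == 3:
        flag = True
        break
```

Let's trace through this code step by step.

Initialize: tally = 0
Initialize: flag = False
Entering loop: for j in range(11):

After execution: tally = 6
6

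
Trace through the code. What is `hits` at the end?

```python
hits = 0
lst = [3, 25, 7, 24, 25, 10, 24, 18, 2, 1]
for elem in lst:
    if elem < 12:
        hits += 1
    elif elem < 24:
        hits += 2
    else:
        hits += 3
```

Let's trace through this code step by step.

Initialize: hits = 0
Initialize: lst = [3, 25, 7, 24, 25, 10, 24, 18, 2, 1]
Entering loop: for elem in lst:

After execution: hits = 19
19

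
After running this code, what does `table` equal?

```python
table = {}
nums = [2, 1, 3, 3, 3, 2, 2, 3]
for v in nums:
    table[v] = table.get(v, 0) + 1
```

Let's trace through this code step by step.

Initialize: table = {}
Initialize: nums = [2, 1, 3, 3, 3, 2, 2, 3]
Entering loop: for v in nums:

After execution: table = {2: 3, 1: 1, 3: 4}
{2: 3, 1: 1, 3: 4}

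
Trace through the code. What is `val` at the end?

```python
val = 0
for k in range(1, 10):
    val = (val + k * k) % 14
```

Let's trace through this code step by step.

Initialize: val = 0
Entering loop: for k in range(1, 10):

After execution: val = 5
5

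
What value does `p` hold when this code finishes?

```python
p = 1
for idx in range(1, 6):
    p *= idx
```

Let's trace through this code step by step.

Initialize: p = 1
Entering loop: for idx in range(1, 6):

After execution: p = 120
120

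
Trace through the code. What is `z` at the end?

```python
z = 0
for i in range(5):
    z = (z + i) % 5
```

Let's trace through this code step by step.

Initialize: z = 0
Entering loop: for i in range(5):

After execution: z = 0
0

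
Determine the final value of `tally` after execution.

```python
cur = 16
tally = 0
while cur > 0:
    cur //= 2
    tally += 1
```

Let's trace through this code step by step.

Initialize: cur = 16
Initialize: tally = 0
Entering loop: while cur > 0:

After execution: tally = 5
5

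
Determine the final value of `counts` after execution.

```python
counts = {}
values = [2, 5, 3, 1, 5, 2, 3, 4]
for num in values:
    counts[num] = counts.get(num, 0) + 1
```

Let's trace through this code step by step.

Initialize: counts = {}
Initialize: values = [2, 5, 3, 1, 5, 2, 3, 4]
Entering loop: for num in values:

After execution: counts = {2: 2, 5: 2, 3: 2, 1: 1, 4: 1}
{2: 2, 5: 2, 3: 2, 1: 1, 4: 1}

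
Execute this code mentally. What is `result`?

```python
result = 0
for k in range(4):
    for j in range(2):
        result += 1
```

Let's trace through this code step by step.

Initialize: result = 0
Entering loop: for k in range(4):

After execution: result = 8
8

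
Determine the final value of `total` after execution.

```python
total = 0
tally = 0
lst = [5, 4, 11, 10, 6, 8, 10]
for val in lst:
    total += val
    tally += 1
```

Let's trace through this code step by step.

Initialize: total = 0
Initialize: tally = 0
Initialize: lst = [5, 4, 11, 10, 6, 8, 10]
Entering loop: for val in lst:

After execution: total = 54
54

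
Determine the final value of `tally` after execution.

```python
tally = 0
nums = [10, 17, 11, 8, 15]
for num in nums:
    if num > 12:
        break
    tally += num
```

Let's trace through this code step by step.

Initialize: tally = 0
Initialize: nums = [10, 17, 11, 8, 15]
Entering loop: for num in nums:

After execution: tally = 10
10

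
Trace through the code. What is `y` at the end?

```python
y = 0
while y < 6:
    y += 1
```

Let's trace through this code step by step.

Initialize: y = 0
Entering loop: while y < 6:

After execution: y = 6
6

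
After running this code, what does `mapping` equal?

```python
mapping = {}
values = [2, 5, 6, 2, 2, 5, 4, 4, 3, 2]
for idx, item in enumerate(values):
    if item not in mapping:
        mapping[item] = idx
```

Let's trace through this code step by step.

Initialize: mapping = {}
Initialize: values = [2, 5, 6, 2, 2, 5, 4, 4, 3, 2]
Entering loop: for idx, item in enumerate(values):

After execution: mapping = {2: 0, 5: 1, 6: 2, 4: 6, 3: 8}
{2: 0, 5: 1, 6: 2, 4: 6, 3: 8}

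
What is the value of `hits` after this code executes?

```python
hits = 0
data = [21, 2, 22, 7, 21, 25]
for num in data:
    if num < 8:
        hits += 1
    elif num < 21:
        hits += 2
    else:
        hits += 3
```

Let's trace through this code step by step.

Initialize: hits = 0
Initialize: data = [21, 2, 22, 7, 21, 25]
Entering loop: for num in data:

After execution: hits = 14
14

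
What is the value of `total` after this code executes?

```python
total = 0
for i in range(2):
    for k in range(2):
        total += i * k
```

Let's trace through this code step by step.

Initialize: total = 0
Entering loop: for i in range(2):

After execution: total = 1
1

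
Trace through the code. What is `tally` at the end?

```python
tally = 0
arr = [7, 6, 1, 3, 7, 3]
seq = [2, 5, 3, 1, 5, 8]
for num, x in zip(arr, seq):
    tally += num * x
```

Let's trace through this code step by step.

Initialize: tally = 0
Initialize: arr = [7, 6, 1, 3, 7, 3]
Initialize: seq = [2, 5, 3, 1, 5, 8]
Entering loop: for num, x in zip(arr, seq):

After execution: tally = 109
109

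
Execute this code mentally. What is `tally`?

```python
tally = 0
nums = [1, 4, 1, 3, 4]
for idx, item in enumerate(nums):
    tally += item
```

Let's trace through this code step by step.

Initialize: tally = 0
Initialize: nums = [1, 4, 1, 3, 4]
Entering loop: for idx, item in enumerate(nums):

After execution: tally = 13
13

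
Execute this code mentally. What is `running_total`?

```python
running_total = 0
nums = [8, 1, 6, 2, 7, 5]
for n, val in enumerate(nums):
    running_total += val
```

Let's trace through this code step by step.

Initialize: running_total = 0
Initialize: nums = [8, 1, 6, 2, 7, 5]
Entering loop: for n, val in enumerate(nums):

After execution: running_total = 29
29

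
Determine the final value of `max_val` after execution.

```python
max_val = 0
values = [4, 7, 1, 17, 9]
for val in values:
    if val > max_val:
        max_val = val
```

Let's trace through this code step by step.

Initialize: max_val = 0
Initialize: values = [4, 7, 1, 17, 9]
Entering loop: for val in values:

After execution: max_val = 17
17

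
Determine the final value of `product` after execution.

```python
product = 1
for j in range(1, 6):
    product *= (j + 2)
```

Let's trace through this code step by step.

Initialize: product = 1
Entering loop: for j in range(1, 6):

After execution: product = 2520
2520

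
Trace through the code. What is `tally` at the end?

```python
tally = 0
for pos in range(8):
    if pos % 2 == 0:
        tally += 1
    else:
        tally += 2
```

Let's trace through this code step by step.

Initialize: tally = 0
Entering loop: for pos in range(8):

After execution: tally = 12
12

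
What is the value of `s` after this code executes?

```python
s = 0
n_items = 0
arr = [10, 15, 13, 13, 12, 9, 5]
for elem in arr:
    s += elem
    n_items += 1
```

Let's trace through this code step by step.

Initialize: s = 0
Initialize: n_items = 0
Initialize: arr = [10, 15, 13, 13, 12, 9, 5]
Entering loop: for elem in arr:

After execution: s = 77
77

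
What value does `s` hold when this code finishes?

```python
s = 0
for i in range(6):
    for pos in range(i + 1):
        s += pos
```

Let's trace through this code step by step.

Initialize: s = 0
Entering loop: for i in range(6):

After execution: s = 35
35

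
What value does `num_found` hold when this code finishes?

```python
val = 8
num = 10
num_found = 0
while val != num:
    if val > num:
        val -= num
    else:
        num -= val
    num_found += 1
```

Let's trace through this code step by step.

Initialize: val = 8
Initialize: num = 10
Initialize: num_found = 0
Entering loop: while val != num:

After execution: num_found = 4
4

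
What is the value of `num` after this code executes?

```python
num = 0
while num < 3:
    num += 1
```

Let's trace through this code step by step.

Initialize: num = 0
Entering loop: while num < 3:

After execution: num = 3
3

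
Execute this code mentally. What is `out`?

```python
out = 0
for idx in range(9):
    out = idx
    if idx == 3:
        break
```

Let's trace through this code step by step.

Initialize: out = 0
Entering loop: for idx in range(9):

After execution: out = 3
3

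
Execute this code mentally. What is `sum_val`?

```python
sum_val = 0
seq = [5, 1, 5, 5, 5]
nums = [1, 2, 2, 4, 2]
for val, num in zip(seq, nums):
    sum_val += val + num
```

Let's trace through this code step by step.

Initialize: sum_val = 0
Initialize: seq = [5, 1, 5, 5, 5]
Initialize: nums = [1, 2, 2, 4, 2]
Entering loop: for val, num in zip(seq, nums):

After execution: sum_val = 32
32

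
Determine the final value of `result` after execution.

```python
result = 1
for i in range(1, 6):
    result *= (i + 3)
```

Let's trace through this code step by step.

Initialize: result = 1
Entering loop: for i in range(1, 6):

After execution: result = 6720
6720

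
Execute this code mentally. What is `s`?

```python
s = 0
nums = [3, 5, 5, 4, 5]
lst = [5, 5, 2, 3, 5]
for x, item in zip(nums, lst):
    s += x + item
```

Let's trace through this code step by step.

Initialize: s = 0
Initialize: nums = [3, 5, 5, 4, 5]
Initialize: lst = [5, 5, 2, 3, 5]
Entering loop: for x, item in zip(nums, lst):

After execution: s = 42
42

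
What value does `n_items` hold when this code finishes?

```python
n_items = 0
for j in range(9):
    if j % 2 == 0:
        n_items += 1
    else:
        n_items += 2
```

Let's trace through this code step by step.

Initialize: n_items = 0
Entering loop: for j in range(9):

After execution: n_items = 13
13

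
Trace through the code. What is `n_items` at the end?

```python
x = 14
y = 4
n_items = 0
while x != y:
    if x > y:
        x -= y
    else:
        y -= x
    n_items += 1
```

Let's trace through this code step by step.

Initialize: x = 14
Initialize: y = 4
Initialize: n_items = 0
Entering loop: while x != y:

After execution: n_items = 4
4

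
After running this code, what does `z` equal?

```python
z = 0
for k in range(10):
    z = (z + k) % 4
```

Let's trace through this code step by step.

Initialize: z = 0
Entering loop: for k in range(10):

After execution: z = 1
1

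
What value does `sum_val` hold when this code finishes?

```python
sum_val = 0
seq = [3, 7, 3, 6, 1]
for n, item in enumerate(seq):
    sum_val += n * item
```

Let's trace through this code step by step.

Initialize: sum_val = 0
Initialize: seq = [3, 7, 3, 6, 1]
Entering loop: for n, item in enumerate(seq):

After execution: sum_val = 35
35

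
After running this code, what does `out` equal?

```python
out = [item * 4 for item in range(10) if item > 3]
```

Let's trace through this code step by step.

Initialize: out = [item * 4 for item in range(10) if item > 3]

After execution: out = [16, 20, 24, 28, 32, 36]
[16, 20, 24, 28, 32, 36]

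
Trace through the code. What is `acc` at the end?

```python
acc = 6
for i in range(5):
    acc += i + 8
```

Let's trace through this code step by step.

Initialize: acc = 6
Entering loop: for i in range(5):

After execution: acc = 56
56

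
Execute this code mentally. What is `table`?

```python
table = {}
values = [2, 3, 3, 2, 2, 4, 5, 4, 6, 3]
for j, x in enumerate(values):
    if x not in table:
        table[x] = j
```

Let's trace through this code step by step.

Initialize: table = {}
Initialize: values = [2, 3, 3, 2, 2, 4, 5, 4, 6, 3]
Entering loop: for j, x in enumerate(values):

After execution: table = {2: 0, 3: 1, 4: 5, 5: 6, 6: 8}
{2: 0, 3: 1, 4: 5, 5: 6, 6: 8}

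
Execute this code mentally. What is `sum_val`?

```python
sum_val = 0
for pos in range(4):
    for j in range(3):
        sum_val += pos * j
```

Let's trace through this code step by step.

Initialize: sum_val = 0
Entering loop: for pos in range(4):

After execution: sum_val = 18
18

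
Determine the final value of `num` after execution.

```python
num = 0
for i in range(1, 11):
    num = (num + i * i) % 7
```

Let's trace through this code step by step.

Initialize: num = 0
Entering loop: for i in range(1, 11):

After execution: num = 0
0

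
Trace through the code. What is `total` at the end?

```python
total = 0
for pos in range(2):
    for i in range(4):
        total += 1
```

Let's trace through this code step by step.

Initialize: total = 0
Entering loop: for pos in range(2):

After execution: total = 8
8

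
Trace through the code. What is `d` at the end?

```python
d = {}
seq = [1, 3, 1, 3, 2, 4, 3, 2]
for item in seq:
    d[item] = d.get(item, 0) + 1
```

Let's trace through this code step by step.

Initialize: d = {}
Initialize: seq = [1, 3, 1, 3, 2, 4, 3, 2]
Entering loop: for item in seq:

After execution: d = {1: 2, 3: 3, 2: 2, 4: 1}
{1: 2, 3: 3, 2: 2, 4: 1}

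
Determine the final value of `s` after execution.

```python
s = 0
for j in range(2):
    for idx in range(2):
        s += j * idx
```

Let's trace through this code step by step.

Initialize: s = 0
Entering loop: for j in range(2):

After execution: s = 1
1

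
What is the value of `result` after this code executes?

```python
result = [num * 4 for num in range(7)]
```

Let's trace through this code step by step.

Initialize: result = [num * 4 for num in range(7)]

After execution: result = [0, 4, 8, 12, 16, 20, 24]
[0, 4, 8, 12, 16, 20, 24]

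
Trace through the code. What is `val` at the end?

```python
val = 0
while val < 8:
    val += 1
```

Let's trace through this code step by step.

Initialize: val = 0
Entering loop: while val < 8:

After execution: val = 8
8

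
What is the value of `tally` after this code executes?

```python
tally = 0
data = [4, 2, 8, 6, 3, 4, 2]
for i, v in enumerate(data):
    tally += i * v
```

Let's trace through this code step by step.

Initialize: tally = 0
Initialize: data = [4, 2, 8, 6, 3, 4, 2]
Entering loop: for i, v in enumerate(data):

After execution: tally = 80
80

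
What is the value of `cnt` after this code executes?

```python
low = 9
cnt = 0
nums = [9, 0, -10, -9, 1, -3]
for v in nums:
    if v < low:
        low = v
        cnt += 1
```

Let's trace through this code step by step.

Initialize: low = 9
Initialize: cnt = 0
Initialize: nums = [9, 0, -10, -9, 1, -3]
Entering loop: for v in nums:

After execution: cnt = 2
2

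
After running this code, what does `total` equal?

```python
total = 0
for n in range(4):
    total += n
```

Let's trace through this code step by step.

Initialize: total = 0
Entering loop: for n in range(4):

After execution: total = 6
6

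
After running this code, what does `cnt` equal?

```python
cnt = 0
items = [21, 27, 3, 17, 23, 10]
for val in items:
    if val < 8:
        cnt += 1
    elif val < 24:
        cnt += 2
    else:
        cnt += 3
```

Let's trace through this code step by step.

Initialize: cnt = 0
Initialize: items = [21, 27, 3, 17, 23, 10]
Entering loop: for val in items:

After execution: cnt = 12
12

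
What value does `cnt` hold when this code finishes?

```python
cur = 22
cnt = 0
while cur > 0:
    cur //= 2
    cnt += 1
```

Let's trace through this code step by step.

Initialize: cur = 22
Initialize: cnt = 0
Entering loop: while cur > 0:

After execution: cnt = 5
5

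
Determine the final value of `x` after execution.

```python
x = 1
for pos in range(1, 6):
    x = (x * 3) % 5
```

Let's trace through this code step by step.

Initialize: x = 1
Entering loop: for pos in range(1, 6):

After execution: x = 3
3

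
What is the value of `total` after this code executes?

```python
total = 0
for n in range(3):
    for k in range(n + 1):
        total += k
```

Let's trace through this code step by step.

Initialize: total = 0
Entering loop: for n in range(3):

After execution: total = 4
4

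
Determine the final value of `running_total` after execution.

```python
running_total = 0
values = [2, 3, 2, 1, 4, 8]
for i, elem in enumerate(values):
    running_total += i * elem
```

Let's trace through this code step by step.

Initialize: running_total = 0
Initialize: values = [2, 3, 2, 1, 4, 8]
Entering loop: for i, elem in enumerate(values):

After execution: running_total = 66
66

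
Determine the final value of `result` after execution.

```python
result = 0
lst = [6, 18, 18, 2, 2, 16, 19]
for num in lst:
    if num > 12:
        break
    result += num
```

Let's trace through this code step by step.

Initialize: result = 0
Initialize: lst = [6, 18, 18, 2, 2, 16, 19]
Entering loop: for num in lst:

After execution: result = 6
6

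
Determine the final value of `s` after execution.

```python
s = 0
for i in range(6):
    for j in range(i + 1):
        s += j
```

Let's trace through this code step by step.

Initialize: s = 0
Entering loop: for i in range(6):

After execution: s = 35
35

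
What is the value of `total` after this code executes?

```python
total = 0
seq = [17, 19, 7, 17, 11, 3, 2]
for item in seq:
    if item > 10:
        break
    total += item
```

Let's trace through this code step by step.

Initialize: total = 0
Initialize: seq = [17, 19, 7, 17, 11, 3, 2]
Entering loop: for item in seq:

After execution: total = 0
0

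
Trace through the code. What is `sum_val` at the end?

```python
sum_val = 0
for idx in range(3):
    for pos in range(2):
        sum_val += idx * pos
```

Let's trace through this code step by step.

Initialize: sum_val = 0
Entering loop: for idx in range(3):

After execution: sum_val = 3
3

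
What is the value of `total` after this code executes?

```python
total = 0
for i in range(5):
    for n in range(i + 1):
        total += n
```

Let's trace through this code step by step.

Initialize: total = 0
Entering loop: for i in range(5):

After execution: total = 20
20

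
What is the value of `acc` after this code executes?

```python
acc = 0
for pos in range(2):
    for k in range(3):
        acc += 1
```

Let's trace through this code step by step.

Initialize: acc = 0
Entering loop: for pos in range(2):

After execution: acc = 6
6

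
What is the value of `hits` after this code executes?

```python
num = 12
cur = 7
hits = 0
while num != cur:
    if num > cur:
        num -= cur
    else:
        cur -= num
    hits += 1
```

Let's trace through this code step by step.

Initialize: num = 12
Initialize: cur = 7
Initialize: hits = 0
Entering loop: while num != cur:

After execution: hits = 5
5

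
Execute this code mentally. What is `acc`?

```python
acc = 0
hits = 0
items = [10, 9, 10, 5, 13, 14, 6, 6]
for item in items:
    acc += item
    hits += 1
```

Let's trace through this code step by step.

Initialize: acc = 0
Initialize: hits = 0
Initialize: items = [10, 9, 10, 5, 13, 14, 6, 6]
Entering loop: for item in items:

After execution: acc = 73
73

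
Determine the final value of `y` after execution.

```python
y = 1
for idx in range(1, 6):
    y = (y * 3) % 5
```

Let's trace through this code step by step.

Initialize: y = 1
Entering loop: for idx in range(1, 6):

After execution: y = 3
3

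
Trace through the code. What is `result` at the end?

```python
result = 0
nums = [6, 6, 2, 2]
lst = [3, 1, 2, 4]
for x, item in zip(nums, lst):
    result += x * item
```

Let's trace through this code step by step.

Initialize: result = 0
Initialize: nums = [6, 6, 2, 2]
Initialize: lst = [3, 1, 2, 4]
Entering loop: for x, item in zip(nums, lst):

After execution: result = 36
36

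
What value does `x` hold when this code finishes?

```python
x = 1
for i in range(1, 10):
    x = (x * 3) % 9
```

Let's trace through this code step by step.

Initialize: x = 1
Entering loop: for i in range(1, 10):

After execution: x = 0
0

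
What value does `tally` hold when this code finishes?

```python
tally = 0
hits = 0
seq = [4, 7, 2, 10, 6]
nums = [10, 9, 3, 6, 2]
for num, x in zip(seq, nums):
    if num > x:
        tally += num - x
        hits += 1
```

Let's trace through this code step by step.

Initialize: tally = 0
Initialize: hits = 0
Initialize: seq = [4, 7, 2, 10, 6]
Initialize: nums = [10, 9, 3, 6, 2]
Entering loop: for num, x in zip(seq, nums):

After execution: tally = 8
8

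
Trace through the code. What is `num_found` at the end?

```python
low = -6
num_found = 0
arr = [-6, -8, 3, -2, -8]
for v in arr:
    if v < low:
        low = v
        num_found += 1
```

Let's trace through this code step by step.

Initialize: low = -6
Initialize: num_found = 0
Initialize: arr = [-6, -8, 3, -2, -8]
Entering loop: for v in arr:

After execution: num_found = 1
1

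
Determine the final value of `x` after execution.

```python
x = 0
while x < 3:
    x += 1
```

Let's trace through this code step by step.

Initialize: x = 0
Entering loop: while x < 3:

After execution: x = 3
3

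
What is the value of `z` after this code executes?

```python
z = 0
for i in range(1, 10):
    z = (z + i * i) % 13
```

Let's trace through this code step by step.

Initialize: z = 0
Entering loop: for i in range(1, 10):

After execution: z = 12
12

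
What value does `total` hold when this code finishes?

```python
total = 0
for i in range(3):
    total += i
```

Let's trace through this code step by step.

Initialize: total = 0
Entering loop: for i in range(3):

After execution: total = 3
3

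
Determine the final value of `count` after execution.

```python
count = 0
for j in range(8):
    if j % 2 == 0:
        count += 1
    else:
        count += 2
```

Let's trace through this code step by step.

Initialize: count = 0
Entering loop: for j in range(8):

After execution: count = 12
12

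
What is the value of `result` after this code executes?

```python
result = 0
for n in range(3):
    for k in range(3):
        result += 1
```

Let's trace through this code step by step.

Initialize: result = 0
Entering loop: for n in range(3):

After execution: result = 9
9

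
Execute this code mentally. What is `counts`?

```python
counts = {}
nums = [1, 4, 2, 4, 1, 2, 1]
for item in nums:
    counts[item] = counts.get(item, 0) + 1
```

Let's trace through this code step by step.

Initialize: counts = {}
Initialize: nums = [1, 4, 2, 4, 1, 2, 1]
Entering loop: for item in nums:

After execution: counts = {1: 3, 4: 2, 2: 2}
{1: 3, 4: 2, 2: 2}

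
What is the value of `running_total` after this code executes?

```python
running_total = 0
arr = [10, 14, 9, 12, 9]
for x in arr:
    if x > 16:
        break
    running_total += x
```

Let's trace through this code step by step.

Initialize: running_total = 0
Initialize: arr = [10, 14, 9, 12, 9]
Entering loop: for x in arr:

After execution: running_total = 54
54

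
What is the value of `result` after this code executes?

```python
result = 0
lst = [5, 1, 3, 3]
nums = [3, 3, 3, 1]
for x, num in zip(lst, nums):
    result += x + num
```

Let's trace through this code step by step.

Initialize: result = 0
Initialize: lst = [5, 1, 3, 3]
Initialize: nums = [3, 3, 3, 1]
Entering loop: for x, num in zip(lst, nums):

After execution: result = 22
22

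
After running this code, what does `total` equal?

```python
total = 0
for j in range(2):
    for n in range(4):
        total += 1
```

Let's trace through this code step by step.

Initialize: total = 0
Entering loop: for j in range(2):

After execution: total = 8
8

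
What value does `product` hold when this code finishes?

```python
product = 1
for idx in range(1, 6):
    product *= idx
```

Let's trace through this code step by step.

Initialize: product = 1
Entering loop: for idx in range(1, 6):

After execution: product = 120
120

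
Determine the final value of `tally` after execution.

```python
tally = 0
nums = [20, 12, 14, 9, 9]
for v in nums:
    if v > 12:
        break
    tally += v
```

Let's trace through this code step by step.

Initialize: tally = 0
Initialize: nums = [20, 12, 14, 9, 9]
Entering loop: for v in nums:

After execution: tally = 0
0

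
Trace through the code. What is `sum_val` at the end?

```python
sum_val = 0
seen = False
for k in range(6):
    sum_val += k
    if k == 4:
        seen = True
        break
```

Let's trace through this code step by step.

Initialize: sum_val = 0
Initialize: seen = False
Entering loop: for k in range(6):

After execution: sum_val = 10
10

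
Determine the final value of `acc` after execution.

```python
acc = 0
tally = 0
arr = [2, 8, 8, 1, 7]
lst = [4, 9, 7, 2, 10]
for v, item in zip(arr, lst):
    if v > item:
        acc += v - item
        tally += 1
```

Let's trace through this code step by step.

Initialize: acc = 0
Initialize: tally = 0
Initialize: arr = [2, 8, 8, 1, 7]
Initialize: lst = [4, 9, 7, 2, 10]
Entering loop: for v, item in zip(arr, lst):

After execution: acc = 1
1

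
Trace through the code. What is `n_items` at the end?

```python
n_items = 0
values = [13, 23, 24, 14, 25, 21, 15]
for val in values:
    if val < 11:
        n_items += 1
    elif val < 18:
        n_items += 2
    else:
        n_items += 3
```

Let's trace through this code step by step.

Initialize: n_items = 0
Initialize: values = [13, 23, 24, 14, 25, 21, 15]
Entering loop: for val in values:

After execution: n_items = 18
18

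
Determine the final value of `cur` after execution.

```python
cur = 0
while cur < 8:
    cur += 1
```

Let's trace through this code step by step.

Initialize: cur = 0
Entering loop: while cur < 8:

After execution: cur = 8
8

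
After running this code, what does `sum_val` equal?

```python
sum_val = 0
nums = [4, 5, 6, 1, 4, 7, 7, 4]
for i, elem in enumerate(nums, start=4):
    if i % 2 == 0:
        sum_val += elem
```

Let's trace through this code step by step.

Initialize: sum_val = 0
Initialize: nums = [4, 5, 6, 1, 4, 7, 7, 4]
Entering loop: for i, elem in enumerate(nums, start=4):

After execution: sum_val = 21
21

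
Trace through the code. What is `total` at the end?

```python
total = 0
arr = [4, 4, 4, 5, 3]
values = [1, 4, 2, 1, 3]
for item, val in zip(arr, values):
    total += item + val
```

Let's trace through this code step by step.

Initialize: total = 0
Initialize: arr = [4, 4, 4, 5, 3]
Initialize: values = [1, 4, 2, 1, 3]
Entering loop: for item, val in zip(arr, values):

After execution: total = 31
31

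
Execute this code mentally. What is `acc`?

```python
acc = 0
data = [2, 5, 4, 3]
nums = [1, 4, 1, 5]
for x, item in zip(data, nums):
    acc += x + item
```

Let's trace through this code step by step.

Initialize: acc = 0
Initialize: data = [2, 5, 4, 3]
Initialize: nums = [1, 4, 1, 5]
Entering loop: for x, item in zip(data, nums):

After execution: acc = 25
25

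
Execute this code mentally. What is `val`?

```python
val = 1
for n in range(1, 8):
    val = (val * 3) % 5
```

Let's trace through this code step by step.

Initialize: val = 1
Entering loop: for n in range(1, 8):

After execution: val = 2
2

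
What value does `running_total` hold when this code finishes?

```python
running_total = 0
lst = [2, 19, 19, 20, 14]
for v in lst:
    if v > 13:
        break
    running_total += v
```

Let's trace through this code step by step.

Initialize: running_total = 0
Initialize: lst = [2, 19, 19, 20, 14]
Entering loop: for v in lst:

After execution: running_total = 2
2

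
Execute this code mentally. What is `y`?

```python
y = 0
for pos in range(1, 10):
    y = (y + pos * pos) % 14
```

Let's trace through this code step by step.

Initialize: y = 0
Entering loop: for pos in range(1, 10):

After execution: y = 5
5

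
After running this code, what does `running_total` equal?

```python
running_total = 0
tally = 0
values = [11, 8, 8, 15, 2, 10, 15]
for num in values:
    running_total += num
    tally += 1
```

Let's trace through this code step by step.

Initialize: running_total = 0
Initialize: tally = 0
Initialize: values = [11, 8, 8, 15, 2, 10, 15]
Entering loop: for num in values:

After execution: running_total = 69
69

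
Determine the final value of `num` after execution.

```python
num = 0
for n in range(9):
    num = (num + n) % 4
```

Let's trace through this code step by step.

Initialize: num = 0
Entering loop: for n in range(9):

After execution: num = 0
0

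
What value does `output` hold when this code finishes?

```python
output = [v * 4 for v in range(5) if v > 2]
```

Let's trace through this code step by step.

Initialize: output = [v * 4 for v in range(5) if v > 2]

After execution: output = [12, 16]
[12, 16]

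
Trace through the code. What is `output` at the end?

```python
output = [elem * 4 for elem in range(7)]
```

Let's trace through this code step by step.

Initialize: output = [elem * 4 for elem in range(7)]

After execution: output = [0, 4, 8, 12, 16, 20, 24]
[0, 4, 8, 12, 16, 20, 24]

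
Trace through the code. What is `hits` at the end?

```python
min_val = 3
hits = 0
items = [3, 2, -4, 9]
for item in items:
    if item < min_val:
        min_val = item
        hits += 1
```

Let's trace through this code step by step.

Initialize: min_val = 3
Initialize: hits = 0
Initialize: items = [3, 2, -4, 9]
Entering loop: for item in items:

After execution: hits = 2
2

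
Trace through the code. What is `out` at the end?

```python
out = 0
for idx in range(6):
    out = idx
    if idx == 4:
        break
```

Let's trace through this code step by step.

Initialize: out = 0
Entering loop: for idx in range(6):

After execution: out = 4
4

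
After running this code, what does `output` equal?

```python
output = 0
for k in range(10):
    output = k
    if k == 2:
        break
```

Let's trace through this code step by step.

Initialize: output = 0
Entering loop: for k in range(10):

After execution: output = 2
2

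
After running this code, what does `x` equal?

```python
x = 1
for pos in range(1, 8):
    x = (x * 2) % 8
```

Let's trace through this code step by step.

Initialize: x = 1
Entering loop: for pos in range(1, 8):

After execution: x = 0
0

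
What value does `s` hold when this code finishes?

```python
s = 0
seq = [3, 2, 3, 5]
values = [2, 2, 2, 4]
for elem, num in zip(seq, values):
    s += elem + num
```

Let's trace through this code step by step.

Initialize: s = 0
Initialize: seq = [3, 2, 3, 5]
Initialize: values = [2, 2, 2, 4]
Entering loop: for elem, num in zip(seq, values):

After execution: s = 23
23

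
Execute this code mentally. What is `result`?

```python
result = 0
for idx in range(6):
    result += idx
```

Let's trace through this code step by step.

Initialize: result = 0
Entering loop: for idx in range(6):

After execution: result = 15
15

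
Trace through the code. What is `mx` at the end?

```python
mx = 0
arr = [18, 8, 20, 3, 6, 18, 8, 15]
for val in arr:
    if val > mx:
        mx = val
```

Let's trace through this code step by step.

Initialize: mx = 0
Initialize: arr = [18, 8, 20, 3, 6, 18, 8, 15]
Entering loop: for val in arr:

After execution: mx = 20
20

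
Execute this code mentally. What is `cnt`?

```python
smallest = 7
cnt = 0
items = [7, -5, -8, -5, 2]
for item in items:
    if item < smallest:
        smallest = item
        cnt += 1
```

Let's trace through this code step by step.

Initialize: smallest = 7
Initialize: cnt = 0
Initialize: items = [7, -5, -8, -5, 2]
Entering loop: for item in items:

After execution: cnt = 2
2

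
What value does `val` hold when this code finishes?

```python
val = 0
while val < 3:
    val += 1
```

Let's trace through this code step by step.

Initialize: val = 0
Entering loop: while val < 3:

After execution: val = 3
3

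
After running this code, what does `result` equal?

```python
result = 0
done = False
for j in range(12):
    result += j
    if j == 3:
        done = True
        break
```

Let's trace through this code step by step.

Initialize: result = 0
Initialize: done = False
Entering loop: for j in range(12):

After execution: result = 6
6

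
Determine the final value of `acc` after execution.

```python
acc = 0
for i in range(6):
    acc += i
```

Let's trace through this code step by step.

Initialize: acc = 0
Entering loop: for i in range(6):

After execution: acc = 15
15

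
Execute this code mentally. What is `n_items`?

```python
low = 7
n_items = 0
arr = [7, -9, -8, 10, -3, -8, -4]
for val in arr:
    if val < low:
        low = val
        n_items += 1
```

Let's trace through this code step by step.

Initialize: low = 7
Initialize: n_items = 0
Initialize: arr = [7, -9, -8, 10, -3, -8, -4]
Entering loop: for val in arr:

After execution: n_items = 1
1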